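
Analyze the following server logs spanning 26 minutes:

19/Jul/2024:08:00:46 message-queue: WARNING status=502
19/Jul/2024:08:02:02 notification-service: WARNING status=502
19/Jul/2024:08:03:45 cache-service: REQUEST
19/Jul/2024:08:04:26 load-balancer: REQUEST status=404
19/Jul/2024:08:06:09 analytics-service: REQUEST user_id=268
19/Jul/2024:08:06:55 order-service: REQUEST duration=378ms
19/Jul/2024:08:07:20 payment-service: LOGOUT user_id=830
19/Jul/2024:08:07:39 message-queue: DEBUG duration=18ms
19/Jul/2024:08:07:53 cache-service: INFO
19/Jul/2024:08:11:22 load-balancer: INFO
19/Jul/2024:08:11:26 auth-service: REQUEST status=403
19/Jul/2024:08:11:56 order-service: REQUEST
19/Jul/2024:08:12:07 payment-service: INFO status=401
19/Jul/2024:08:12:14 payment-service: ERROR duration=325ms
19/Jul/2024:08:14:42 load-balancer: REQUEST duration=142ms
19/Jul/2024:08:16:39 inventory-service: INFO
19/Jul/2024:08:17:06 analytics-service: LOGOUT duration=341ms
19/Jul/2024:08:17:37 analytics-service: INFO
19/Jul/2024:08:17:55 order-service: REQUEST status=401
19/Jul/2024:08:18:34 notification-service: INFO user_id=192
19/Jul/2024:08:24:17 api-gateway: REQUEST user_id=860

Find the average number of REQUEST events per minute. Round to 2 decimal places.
0.35

To calculate the rate:

1. Count total REQUEST events: 9
2. Total time period: 26 minutes
3. Rate = 9 / 26 = 0.35 events per minute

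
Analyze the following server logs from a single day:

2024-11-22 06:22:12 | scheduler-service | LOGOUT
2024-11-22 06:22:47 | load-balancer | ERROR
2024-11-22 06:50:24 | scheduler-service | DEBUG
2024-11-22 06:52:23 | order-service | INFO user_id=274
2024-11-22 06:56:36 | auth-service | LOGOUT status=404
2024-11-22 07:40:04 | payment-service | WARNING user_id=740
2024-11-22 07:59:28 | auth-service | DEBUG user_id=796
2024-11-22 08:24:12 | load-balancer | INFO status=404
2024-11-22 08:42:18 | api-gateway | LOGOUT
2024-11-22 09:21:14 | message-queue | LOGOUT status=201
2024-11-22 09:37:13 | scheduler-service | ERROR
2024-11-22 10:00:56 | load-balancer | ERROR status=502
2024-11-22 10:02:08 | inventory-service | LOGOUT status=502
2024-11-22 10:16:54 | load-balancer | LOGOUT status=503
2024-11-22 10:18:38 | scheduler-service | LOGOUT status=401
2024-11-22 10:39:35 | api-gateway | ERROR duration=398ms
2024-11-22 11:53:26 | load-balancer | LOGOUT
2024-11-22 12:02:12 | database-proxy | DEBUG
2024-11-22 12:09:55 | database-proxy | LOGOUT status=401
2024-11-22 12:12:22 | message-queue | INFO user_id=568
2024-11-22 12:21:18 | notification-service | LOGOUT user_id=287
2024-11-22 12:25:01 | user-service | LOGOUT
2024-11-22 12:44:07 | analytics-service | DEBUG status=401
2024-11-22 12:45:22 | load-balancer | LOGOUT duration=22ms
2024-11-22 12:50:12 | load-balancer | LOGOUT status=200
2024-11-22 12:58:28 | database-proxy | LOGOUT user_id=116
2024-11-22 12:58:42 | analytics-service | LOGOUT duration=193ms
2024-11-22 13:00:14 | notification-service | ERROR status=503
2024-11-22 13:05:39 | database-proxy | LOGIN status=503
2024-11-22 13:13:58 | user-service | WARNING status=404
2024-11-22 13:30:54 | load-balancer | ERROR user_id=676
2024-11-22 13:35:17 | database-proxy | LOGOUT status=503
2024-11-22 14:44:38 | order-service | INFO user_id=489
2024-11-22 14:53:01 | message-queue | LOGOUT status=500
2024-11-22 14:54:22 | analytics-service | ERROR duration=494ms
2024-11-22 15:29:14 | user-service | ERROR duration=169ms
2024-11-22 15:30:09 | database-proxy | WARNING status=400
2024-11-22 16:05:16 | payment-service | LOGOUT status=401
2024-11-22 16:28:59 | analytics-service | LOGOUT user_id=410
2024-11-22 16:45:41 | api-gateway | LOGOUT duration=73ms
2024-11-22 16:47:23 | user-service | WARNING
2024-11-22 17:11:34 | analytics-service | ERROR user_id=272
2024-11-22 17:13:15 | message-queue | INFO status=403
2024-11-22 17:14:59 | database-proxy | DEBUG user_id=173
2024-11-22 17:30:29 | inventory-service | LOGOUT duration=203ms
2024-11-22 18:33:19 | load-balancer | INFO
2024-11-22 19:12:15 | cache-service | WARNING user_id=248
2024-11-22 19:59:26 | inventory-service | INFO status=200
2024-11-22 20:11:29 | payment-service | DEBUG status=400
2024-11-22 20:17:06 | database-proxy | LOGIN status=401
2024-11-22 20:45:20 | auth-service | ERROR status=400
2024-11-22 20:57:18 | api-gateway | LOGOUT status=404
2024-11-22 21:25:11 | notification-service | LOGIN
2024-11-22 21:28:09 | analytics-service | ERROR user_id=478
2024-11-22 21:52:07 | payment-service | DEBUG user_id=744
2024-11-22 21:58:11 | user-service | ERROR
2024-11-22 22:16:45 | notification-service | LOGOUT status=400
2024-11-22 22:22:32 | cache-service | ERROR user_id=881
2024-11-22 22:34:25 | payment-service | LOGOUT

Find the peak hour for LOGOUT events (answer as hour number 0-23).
12

To find the peak hour:

1. Group all LOGOUT events by hour
2. Count events in each hour
3. Find hour with maximum count
4. Peak hour: 12 (with 7 events)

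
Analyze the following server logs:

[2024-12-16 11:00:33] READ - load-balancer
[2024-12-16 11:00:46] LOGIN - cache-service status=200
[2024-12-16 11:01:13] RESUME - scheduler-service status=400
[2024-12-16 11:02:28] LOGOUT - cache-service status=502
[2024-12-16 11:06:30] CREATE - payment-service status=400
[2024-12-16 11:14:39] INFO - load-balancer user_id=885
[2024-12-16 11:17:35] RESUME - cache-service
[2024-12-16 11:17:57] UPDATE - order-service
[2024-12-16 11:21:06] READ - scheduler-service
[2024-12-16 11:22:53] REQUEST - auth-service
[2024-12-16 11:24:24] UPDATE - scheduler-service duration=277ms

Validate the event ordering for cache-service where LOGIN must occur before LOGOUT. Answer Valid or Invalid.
Valid

To validate ordering:

1. Required order: LOGIN → LOGOUT
2. Rule: LOGIN must occur before LOGOUT
3. Check actual order of events for cache-service
4. Result: Valid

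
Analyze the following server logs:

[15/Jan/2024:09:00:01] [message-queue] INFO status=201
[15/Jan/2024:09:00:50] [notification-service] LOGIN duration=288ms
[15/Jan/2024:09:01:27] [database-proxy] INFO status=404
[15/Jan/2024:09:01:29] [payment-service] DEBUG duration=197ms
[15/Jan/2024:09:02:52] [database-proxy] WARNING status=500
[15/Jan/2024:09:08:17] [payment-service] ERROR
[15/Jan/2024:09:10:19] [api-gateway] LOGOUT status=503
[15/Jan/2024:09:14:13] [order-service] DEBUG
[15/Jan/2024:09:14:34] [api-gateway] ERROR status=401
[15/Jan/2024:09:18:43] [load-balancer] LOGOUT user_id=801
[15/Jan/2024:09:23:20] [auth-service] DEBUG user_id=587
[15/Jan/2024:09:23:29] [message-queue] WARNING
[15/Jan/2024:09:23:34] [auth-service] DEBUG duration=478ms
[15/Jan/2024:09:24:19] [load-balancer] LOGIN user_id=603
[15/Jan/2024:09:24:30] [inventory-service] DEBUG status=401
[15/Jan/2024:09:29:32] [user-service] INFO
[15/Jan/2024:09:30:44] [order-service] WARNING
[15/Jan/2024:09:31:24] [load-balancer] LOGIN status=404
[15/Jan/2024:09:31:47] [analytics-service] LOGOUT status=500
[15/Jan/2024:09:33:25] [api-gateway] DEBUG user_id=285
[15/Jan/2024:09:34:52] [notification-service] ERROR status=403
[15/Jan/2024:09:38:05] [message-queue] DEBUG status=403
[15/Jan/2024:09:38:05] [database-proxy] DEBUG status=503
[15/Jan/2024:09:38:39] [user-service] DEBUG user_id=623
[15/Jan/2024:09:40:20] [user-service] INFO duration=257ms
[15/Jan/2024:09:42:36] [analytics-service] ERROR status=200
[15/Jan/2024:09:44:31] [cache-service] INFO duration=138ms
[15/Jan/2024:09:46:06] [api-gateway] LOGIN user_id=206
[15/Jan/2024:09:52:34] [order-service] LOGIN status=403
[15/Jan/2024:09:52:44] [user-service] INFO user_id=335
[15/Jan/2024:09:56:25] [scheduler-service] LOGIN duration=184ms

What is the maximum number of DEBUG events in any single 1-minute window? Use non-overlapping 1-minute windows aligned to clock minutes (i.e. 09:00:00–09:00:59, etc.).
3

To find the burst window:

1. Divide the log period into non-overlapping 1-minute windows starting at 09:00
2. Count DEBUG events in each window
3. Find the window with maximum count
4. Maximum events in a window: 3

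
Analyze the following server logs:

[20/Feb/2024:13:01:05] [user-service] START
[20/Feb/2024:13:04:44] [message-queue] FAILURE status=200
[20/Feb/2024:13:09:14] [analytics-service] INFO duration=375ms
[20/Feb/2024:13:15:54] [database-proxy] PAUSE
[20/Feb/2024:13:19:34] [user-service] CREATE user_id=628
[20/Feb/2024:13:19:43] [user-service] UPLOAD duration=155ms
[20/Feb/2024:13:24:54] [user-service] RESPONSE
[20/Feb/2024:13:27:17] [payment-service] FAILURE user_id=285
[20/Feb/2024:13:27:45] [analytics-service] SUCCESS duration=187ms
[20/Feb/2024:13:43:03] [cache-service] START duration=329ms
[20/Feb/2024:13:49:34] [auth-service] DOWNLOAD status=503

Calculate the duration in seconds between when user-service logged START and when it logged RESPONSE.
1429

To find the time between events:

1. Locate the first START event for user-service: 20/Feb/2024:13:01:05
2. Locate the first RESPONSE event for user-service: 20/Feb/2024:13:24:54
3. Calculate the difference: 20/Feb/2024:13:24:54 - 20/Feb/2024:13:01:05 = 1429 seconds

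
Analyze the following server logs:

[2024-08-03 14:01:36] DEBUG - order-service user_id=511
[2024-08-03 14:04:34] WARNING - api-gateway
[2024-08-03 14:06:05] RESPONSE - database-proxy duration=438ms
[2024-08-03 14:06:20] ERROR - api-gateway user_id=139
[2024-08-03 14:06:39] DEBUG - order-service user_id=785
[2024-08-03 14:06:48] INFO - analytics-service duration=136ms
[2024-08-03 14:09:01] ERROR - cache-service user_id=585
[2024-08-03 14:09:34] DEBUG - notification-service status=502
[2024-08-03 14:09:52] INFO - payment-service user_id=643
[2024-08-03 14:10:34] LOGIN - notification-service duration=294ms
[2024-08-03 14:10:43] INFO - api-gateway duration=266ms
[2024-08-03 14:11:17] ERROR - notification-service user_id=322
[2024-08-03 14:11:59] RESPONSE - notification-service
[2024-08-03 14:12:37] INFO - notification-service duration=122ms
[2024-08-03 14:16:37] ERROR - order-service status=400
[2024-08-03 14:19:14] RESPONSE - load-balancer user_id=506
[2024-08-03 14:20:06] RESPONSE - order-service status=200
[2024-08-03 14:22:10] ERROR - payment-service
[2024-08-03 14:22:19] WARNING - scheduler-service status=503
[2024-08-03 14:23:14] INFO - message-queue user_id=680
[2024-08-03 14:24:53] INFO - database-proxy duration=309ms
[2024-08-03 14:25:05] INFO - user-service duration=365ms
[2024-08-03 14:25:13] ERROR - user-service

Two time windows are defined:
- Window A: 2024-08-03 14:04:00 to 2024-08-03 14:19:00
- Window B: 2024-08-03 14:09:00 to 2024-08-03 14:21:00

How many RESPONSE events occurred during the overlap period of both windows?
1

To find overlap events:

1. Window A: 2024-08-03 14:04:00 to 2024-08-03 14:19:00
2. Window B: 2024-08-03 14:09:00 to 2024-08-03 14:21:00
3. Overlap period: 2024-08-03 14:09:00 to 2024-08-03 14:19:00
4. Count RESPONSE events in overlap: 1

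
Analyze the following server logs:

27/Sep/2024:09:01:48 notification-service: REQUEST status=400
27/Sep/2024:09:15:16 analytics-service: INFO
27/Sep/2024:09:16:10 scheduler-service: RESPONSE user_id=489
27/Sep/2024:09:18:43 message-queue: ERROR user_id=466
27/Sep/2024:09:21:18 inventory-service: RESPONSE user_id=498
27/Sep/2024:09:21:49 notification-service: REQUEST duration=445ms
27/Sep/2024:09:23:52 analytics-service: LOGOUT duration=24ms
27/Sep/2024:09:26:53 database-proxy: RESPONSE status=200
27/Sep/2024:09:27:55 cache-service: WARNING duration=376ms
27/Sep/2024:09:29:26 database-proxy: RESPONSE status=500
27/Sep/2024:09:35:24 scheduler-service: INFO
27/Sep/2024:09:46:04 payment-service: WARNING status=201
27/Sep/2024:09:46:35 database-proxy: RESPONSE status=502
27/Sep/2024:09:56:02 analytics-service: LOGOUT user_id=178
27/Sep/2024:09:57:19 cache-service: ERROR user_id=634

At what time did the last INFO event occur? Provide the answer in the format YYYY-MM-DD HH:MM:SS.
2024-09-27 09:35:24

To find the last event:

1. Filter for all INFO events
2. Sort by timestamp
3. Select the last one
4. Timestamp: 2024-09-27 09:35:24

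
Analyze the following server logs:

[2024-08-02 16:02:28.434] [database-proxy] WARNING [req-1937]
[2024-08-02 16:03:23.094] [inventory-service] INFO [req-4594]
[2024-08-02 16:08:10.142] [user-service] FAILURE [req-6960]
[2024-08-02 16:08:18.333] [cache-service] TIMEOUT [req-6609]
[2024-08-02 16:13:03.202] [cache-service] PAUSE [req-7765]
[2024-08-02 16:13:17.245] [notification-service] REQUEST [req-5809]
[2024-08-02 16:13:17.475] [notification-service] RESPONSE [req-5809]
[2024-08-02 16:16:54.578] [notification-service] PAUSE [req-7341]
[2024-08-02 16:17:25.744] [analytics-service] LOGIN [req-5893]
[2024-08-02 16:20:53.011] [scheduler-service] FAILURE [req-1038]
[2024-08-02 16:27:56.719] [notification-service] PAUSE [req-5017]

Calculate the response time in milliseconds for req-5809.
230

To calculate latency:

1. Find REQUEST with id req-5809: 2024-08-02 16:13:17.245
2. Find RESPONSE with id req-5809: 2024-08-02 16:13:17.475
3. Latency: 2024-08-02 16:13:17.475 - 2024-08-02 16:13:17.245 = 230ms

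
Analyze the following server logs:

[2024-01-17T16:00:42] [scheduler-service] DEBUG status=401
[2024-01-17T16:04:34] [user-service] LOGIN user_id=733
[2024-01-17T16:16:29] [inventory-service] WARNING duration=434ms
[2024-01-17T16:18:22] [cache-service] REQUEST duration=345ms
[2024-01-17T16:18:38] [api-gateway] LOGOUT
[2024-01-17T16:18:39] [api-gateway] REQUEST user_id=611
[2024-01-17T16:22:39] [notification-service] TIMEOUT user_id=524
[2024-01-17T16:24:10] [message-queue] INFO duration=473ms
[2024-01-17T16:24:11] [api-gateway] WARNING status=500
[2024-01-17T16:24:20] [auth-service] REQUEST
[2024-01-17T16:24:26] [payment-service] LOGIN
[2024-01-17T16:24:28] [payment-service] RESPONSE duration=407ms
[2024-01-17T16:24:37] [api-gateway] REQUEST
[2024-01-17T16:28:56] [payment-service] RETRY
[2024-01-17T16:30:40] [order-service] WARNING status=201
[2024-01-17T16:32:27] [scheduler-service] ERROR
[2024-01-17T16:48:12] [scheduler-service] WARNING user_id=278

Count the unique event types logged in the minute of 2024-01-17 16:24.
5

To count unique event types:

1. Filter events in the minute starting at 2024-01-17 16:24
2. Extract event types from matching entries
3. Count unique types: 5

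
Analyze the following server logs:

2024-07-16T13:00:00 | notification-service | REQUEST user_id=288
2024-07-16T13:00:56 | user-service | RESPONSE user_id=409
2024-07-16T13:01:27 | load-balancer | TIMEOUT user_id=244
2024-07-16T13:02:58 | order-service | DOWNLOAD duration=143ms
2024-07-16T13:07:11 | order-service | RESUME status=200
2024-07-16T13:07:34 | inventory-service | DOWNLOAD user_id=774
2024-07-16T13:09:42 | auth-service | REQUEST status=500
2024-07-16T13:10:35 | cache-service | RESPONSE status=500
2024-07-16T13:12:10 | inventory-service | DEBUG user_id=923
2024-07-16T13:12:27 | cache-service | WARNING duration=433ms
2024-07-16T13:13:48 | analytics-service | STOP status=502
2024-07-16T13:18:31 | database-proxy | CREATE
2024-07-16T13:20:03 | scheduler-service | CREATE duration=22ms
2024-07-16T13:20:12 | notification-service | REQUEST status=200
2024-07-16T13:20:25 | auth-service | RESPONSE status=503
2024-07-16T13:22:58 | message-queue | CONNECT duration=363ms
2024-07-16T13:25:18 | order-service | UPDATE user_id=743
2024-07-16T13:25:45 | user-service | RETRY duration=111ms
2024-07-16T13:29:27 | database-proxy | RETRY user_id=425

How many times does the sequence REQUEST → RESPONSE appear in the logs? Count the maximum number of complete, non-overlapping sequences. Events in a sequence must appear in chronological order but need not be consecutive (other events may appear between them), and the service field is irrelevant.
3

To count sequences:

1. Look for pattern: REQUEST → RESPONSE
2. Greedily scan the log in chronological order, matching each sequence element in turn (ignoring service)
3. Each time the full pattern completes, increment the count and restart matching from the next event
4. Complete non-overlapping sequences found: 3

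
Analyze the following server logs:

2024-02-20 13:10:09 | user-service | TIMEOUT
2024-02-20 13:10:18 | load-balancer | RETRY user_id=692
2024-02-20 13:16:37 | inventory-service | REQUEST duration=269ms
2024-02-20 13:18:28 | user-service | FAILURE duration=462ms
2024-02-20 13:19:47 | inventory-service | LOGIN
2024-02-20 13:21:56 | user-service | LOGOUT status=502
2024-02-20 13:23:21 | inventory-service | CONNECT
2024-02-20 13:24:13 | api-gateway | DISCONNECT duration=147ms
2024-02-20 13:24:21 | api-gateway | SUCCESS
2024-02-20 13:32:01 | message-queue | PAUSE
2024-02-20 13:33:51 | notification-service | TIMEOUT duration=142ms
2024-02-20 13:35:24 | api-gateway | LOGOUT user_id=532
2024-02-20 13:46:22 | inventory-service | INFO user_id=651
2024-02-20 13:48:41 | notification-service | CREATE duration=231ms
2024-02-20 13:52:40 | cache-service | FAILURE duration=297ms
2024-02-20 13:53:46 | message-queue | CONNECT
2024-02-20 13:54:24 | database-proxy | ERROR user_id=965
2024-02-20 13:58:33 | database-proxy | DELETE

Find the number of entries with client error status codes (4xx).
0

To find matching entries:

1. Pattern to match: client error status codes (4xx)
2. Scan each log entry for the pattern
3. Count matches: 0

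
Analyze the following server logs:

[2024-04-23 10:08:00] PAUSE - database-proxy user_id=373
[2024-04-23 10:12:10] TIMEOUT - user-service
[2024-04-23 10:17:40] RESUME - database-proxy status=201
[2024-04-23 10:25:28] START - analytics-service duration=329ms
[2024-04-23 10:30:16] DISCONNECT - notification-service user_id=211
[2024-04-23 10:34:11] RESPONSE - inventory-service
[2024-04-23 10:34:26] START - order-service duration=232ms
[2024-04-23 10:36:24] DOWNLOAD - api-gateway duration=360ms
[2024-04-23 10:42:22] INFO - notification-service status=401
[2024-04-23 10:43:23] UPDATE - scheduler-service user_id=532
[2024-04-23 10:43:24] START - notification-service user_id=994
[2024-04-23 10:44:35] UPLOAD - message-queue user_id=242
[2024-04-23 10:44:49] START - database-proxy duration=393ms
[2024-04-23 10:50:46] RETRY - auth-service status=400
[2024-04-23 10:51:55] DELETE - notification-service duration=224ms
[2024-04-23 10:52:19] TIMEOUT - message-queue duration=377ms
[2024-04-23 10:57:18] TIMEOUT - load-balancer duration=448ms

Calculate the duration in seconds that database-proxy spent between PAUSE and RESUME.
580

To calculate state duration:

1. Find PAUSE event for database-proxy: 2024-04-23 10:08:00
2. Find RESUME event for database-proxy: 2024-04-23 10:17:40
3. Calculate duration: 2024-04-23 10:17:40 - 2024-04-23 10:08:00 = 580 seconds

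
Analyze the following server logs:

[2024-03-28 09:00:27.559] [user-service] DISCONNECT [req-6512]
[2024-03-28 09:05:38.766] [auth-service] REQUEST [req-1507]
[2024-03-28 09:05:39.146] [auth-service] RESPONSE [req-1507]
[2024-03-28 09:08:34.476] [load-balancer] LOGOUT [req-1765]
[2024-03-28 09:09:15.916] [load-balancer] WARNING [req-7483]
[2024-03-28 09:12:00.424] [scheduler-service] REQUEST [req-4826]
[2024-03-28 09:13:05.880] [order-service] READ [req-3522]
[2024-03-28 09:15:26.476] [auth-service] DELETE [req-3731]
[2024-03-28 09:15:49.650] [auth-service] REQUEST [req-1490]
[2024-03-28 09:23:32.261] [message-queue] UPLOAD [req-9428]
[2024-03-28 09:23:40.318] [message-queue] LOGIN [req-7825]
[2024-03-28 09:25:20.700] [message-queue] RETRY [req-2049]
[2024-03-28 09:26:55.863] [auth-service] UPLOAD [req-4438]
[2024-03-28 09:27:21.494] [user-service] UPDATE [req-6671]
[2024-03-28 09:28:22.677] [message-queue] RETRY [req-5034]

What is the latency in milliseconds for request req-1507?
380

To calculate latency:

1. Find REQUEST with id req-1507: 2024-03-28 09:05:38.766
2. Find RESPONSE with id req-1507: 2024-03-28 09:05:39.146
3. Latency: 2024-03-28 09:05:39.146 - 2024-03-28 09:05:38.766 = 380ms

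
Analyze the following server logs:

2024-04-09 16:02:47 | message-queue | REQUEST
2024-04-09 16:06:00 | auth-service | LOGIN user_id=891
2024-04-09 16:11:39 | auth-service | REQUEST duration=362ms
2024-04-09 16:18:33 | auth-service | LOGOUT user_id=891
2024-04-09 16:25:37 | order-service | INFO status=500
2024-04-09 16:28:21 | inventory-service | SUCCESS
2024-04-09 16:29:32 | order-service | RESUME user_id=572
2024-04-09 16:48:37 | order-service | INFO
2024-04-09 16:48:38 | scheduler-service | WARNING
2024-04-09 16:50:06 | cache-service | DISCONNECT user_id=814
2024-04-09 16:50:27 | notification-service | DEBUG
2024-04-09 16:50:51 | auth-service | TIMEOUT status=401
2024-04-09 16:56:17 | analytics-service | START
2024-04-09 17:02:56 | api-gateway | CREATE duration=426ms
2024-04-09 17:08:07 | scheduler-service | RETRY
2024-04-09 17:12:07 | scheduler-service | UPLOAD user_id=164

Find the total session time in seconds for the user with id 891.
753

To calculate session duration:

1. Find LOGIN event for user_id=891: 2024-04-09 16:06:00
2. Find LOGOUT event for user_id=891: 2024-04-09 16:18:33
3. Session duration: 2024-04-09 16:18:33 - 2024-04-09 16:06:00 = 753 seconds (12 minutes)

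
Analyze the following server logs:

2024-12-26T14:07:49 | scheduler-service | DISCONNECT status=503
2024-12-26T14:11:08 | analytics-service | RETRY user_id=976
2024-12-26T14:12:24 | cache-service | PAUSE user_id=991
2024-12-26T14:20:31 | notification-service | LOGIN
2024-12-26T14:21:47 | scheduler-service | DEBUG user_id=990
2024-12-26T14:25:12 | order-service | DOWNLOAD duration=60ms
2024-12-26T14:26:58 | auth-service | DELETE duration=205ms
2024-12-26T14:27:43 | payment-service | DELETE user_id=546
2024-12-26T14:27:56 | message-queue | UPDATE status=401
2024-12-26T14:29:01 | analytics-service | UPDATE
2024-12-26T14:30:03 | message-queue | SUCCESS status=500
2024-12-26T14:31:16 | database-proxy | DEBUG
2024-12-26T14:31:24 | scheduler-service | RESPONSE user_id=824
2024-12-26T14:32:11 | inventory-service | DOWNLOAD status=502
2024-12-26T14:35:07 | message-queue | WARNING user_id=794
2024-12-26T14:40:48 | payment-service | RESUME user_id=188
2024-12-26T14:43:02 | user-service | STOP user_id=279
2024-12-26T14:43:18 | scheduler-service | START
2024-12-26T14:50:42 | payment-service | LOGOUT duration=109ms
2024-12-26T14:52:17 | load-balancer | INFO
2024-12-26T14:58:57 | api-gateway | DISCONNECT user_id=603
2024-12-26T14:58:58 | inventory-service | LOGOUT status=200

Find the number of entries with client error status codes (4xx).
1

To find matching entries:

1. Pattern to match: client error status codes (4xx)
2. Scan each log entry for the pattern
3. Count matches: 1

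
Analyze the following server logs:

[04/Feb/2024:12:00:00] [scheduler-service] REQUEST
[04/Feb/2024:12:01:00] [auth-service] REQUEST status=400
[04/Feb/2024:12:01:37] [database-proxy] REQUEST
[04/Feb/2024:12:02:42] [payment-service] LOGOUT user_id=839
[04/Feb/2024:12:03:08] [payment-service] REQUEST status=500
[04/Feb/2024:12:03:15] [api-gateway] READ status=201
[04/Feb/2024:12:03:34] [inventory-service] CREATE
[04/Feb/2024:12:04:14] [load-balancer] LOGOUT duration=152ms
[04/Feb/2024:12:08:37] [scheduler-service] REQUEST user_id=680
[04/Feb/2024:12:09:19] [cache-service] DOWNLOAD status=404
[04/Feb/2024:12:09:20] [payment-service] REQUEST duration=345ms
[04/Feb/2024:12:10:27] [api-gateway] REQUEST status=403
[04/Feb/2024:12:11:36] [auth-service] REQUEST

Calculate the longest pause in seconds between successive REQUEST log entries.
329

To find the longest gap:

1. Extract all REQUEST events in chronological order
2. Calculate time differences between consecutive events
3. Find the maximum difference
4. Longest gap: 329 seconds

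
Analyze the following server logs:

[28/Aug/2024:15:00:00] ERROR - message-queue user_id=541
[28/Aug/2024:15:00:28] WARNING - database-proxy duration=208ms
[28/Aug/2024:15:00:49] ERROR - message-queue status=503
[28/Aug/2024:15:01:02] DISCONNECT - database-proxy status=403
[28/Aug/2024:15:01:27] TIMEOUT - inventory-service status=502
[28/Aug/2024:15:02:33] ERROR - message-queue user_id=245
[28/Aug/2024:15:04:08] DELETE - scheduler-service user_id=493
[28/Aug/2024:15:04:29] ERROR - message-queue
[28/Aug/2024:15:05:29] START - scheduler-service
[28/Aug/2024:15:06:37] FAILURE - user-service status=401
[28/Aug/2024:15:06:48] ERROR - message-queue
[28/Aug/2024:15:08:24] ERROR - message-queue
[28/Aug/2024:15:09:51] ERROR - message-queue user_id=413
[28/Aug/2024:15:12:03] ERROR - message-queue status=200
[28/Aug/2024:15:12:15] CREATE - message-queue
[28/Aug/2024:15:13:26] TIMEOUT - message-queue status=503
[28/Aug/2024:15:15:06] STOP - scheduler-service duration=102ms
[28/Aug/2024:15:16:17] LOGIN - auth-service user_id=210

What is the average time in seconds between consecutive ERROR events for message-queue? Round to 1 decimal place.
103.3

To calculate average interval:

1. Find all ERROR events for message-queue in order
2. Calculate time gaps between consecutive events
3. Compute mean of gaps: 723 / 7 = 103.3 seconds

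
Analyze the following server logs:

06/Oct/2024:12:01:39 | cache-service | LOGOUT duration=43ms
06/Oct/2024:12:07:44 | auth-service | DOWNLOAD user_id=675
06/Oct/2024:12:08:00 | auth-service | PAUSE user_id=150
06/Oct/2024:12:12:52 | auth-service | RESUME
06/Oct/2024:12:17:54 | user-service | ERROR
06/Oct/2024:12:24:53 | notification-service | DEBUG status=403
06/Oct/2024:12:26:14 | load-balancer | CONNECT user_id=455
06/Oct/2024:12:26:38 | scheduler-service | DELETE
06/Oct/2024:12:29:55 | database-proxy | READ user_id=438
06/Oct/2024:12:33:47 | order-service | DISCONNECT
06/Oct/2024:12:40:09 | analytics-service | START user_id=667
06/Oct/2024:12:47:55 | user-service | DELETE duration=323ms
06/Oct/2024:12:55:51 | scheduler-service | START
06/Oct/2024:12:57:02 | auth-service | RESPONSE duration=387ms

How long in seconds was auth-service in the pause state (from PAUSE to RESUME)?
292

To calculate state duration:

1. Find PAUSE event for auth-service: 06/Oct/2024:12:08:00
2. Find RESUME event for auth-service: 06/Oct/2024:12:12:52
3. Calculate duration: 06/Oct/2024:12:12:52 - 06/Oct/2024:12:08:00 = 292 seconds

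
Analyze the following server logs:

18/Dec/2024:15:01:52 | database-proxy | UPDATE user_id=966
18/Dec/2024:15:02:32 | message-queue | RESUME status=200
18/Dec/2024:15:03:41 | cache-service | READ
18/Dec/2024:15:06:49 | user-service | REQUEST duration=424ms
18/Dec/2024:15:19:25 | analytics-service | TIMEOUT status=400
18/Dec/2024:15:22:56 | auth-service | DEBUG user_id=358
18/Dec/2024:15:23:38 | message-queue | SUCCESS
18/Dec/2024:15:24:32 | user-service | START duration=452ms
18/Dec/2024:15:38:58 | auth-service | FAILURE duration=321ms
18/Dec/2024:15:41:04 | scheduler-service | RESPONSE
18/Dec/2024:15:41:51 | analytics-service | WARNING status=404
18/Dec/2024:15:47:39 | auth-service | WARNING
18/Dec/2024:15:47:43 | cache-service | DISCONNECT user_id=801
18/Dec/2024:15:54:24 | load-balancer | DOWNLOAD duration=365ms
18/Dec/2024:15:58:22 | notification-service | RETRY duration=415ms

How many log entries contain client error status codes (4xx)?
2

To find matching entries:

1. Pattern to match: client error status codes (4xx)
2. Scan each log entry for the pattern
3. Count matches: 2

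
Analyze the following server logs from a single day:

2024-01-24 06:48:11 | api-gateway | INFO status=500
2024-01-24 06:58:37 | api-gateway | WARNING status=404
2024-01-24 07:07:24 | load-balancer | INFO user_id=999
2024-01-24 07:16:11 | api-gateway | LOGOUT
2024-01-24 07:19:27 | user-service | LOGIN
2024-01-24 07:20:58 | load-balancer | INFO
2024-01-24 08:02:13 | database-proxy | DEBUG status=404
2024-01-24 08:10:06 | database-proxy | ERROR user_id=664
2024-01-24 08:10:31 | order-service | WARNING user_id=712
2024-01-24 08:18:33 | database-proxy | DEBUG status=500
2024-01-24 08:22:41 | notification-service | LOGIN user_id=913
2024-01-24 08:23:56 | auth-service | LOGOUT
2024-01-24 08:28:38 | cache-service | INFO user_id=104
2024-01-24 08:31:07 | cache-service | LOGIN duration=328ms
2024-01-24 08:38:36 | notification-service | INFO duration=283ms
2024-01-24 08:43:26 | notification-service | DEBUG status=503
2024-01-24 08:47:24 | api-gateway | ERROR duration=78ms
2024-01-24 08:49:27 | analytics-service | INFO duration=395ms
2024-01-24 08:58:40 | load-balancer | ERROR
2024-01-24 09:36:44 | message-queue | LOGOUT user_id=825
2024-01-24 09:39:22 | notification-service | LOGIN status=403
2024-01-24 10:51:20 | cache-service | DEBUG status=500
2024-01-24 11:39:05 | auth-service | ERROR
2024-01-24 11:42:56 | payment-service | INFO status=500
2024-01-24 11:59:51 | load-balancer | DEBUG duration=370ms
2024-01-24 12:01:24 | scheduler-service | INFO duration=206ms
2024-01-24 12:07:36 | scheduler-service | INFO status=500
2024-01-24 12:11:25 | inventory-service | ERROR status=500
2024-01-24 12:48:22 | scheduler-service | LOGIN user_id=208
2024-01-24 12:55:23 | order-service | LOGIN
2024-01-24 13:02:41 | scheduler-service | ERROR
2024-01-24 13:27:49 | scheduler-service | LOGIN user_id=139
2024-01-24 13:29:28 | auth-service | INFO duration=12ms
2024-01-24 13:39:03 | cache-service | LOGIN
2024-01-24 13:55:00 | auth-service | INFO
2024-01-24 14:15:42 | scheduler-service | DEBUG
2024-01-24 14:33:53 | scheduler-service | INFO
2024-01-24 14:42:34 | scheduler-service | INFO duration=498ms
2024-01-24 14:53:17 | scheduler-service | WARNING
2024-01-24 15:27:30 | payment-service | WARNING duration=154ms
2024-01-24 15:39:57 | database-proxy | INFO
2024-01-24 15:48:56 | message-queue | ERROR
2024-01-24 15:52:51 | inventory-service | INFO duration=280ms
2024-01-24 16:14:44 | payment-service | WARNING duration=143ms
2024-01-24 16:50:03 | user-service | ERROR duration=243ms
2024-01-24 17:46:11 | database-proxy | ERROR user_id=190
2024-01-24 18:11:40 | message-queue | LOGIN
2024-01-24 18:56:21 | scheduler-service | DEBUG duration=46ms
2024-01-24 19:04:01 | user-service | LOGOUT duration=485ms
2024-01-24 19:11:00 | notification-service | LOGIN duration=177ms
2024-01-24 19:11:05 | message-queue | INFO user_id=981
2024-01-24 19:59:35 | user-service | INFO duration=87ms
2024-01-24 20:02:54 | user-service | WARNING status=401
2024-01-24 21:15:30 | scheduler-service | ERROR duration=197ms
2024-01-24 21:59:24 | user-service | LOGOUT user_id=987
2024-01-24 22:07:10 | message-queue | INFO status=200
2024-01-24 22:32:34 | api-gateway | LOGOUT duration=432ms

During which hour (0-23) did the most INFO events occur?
8

To find the peak hour:

1. Group all INFO events by hour
2. Count events in each hour
3. Find hour with maximum count
4. Peak hour: 8 (with 3 events)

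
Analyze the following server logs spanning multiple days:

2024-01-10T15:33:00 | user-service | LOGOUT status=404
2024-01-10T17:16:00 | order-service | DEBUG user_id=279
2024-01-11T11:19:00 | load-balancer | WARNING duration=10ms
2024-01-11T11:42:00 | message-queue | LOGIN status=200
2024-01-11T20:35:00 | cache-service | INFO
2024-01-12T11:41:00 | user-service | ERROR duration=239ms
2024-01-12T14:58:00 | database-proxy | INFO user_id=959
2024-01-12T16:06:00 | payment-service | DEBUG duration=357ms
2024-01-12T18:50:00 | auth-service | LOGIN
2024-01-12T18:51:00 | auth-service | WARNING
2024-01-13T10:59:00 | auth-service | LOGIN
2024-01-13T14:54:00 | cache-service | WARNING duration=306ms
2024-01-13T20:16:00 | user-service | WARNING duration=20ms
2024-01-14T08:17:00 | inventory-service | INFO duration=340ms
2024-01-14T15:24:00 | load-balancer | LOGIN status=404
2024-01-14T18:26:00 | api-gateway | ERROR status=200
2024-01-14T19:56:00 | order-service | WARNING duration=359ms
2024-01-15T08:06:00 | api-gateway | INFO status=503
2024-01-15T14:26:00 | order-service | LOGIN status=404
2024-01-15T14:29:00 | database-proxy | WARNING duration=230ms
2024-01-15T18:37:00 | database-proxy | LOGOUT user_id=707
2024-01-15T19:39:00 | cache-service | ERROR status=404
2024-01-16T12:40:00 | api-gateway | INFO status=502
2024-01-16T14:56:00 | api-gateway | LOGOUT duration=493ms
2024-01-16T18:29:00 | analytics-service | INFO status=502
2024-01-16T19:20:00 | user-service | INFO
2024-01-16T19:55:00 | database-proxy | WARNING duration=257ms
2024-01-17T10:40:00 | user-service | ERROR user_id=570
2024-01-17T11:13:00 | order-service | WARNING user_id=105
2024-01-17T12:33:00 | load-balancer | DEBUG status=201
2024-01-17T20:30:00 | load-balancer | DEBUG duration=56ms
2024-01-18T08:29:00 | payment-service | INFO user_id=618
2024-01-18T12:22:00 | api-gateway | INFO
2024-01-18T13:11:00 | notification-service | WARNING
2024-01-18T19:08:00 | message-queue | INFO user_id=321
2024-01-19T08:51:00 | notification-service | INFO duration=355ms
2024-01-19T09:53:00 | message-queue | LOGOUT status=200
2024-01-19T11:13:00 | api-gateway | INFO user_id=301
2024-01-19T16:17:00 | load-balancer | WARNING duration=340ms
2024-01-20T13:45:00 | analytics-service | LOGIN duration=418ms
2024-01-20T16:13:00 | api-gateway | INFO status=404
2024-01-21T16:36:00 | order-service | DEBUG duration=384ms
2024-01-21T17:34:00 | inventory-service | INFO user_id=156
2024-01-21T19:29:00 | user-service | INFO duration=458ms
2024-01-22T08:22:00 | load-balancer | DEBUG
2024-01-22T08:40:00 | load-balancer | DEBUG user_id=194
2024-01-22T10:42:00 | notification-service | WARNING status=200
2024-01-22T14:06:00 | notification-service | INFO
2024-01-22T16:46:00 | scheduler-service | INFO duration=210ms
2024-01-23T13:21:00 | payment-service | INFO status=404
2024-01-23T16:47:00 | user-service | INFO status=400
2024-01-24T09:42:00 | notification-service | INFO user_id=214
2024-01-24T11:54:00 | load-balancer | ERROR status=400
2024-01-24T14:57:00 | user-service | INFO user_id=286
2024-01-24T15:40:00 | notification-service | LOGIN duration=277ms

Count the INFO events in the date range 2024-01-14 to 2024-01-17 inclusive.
5

To filter by date range:

1. Date range: 2024-01-14 through 2024-01-17, both dates inclusive
2. Filter for INFO events whose date falls in this range
3. Count matching events: 5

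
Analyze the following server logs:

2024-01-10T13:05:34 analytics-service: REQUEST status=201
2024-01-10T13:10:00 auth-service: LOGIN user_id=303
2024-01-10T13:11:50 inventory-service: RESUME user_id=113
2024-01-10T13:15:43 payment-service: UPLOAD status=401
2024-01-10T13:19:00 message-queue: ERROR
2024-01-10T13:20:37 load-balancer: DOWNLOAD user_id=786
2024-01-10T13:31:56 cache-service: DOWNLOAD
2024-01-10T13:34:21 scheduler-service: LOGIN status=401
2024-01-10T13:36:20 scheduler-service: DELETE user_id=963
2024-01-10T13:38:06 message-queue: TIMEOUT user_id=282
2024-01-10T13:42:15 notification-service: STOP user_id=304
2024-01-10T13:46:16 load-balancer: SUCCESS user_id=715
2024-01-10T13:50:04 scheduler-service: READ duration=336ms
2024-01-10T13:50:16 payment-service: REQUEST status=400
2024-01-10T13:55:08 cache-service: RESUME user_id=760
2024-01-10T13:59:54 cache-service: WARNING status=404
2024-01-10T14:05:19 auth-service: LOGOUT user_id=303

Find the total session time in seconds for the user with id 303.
3319

To calculate session duration:

1. Find LOGIN event for user_id=303: 2024-01-10T13:10:00
2. Find LOGOUT event for user_id=303: 2024-01-10T14:05:19
3. Session duration: 2024-01-10T14:05:19 - 2024-01-10T13:10:00 = 3319 seconds (55 minutes)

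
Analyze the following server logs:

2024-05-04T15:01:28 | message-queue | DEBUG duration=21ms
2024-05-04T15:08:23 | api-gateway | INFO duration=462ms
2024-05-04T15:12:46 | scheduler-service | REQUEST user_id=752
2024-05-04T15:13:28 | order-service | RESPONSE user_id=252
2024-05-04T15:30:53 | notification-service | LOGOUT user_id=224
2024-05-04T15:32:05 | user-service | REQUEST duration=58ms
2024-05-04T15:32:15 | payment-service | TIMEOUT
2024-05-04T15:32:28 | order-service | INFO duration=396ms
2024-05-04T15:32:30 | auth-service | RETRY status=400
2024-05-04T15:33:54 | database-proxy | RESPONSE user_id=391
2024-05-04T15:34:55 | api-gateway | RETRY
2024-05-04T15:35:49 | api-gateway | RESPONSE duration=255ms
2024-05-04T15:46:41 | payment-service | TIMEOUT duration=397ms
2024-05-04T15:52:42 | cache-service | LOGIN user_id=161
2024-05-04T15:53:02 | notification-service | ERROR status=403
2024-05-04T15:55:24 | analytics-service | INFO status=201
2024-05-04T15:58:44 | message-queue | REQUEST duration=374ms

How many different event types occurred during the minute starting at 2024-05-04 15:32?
4

To count unique event types:

1. Filter events in the minute starting at 2024-05-04 15:32
2. Extract event types from matching entries
3. Count unique types: 4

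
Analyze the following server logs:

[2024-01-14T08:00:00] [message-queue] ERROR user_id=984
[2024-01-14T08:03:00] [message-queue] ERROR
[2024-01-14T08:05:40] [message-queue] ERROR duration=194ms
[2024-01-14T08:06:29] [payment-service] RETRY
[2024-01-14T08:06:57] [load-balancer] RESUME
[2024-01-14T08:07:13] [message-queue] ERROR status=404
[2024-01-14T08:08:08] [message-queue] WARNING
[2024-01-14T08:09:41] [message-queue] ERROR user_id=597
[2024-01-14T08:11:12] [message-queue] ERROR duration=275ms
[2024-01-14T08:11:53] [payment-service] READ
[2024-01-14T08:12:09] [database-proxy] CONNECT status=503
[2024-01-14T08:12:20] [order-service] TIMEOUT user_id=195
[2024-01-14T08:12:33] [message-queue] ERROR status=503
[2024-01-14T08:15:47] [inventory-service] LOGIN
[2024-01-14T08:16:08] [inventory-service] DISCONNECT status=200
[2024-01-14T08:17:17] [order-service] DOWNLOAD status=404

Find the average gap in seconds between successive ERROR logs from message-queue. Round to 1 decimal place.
125.5

To calculate average interval:

1. Find all ERROR events for message-queue in order
2. Calculate time gaps between consecutive events
3. Compute mean of gaps: 753 / 6 = 125.5 seconds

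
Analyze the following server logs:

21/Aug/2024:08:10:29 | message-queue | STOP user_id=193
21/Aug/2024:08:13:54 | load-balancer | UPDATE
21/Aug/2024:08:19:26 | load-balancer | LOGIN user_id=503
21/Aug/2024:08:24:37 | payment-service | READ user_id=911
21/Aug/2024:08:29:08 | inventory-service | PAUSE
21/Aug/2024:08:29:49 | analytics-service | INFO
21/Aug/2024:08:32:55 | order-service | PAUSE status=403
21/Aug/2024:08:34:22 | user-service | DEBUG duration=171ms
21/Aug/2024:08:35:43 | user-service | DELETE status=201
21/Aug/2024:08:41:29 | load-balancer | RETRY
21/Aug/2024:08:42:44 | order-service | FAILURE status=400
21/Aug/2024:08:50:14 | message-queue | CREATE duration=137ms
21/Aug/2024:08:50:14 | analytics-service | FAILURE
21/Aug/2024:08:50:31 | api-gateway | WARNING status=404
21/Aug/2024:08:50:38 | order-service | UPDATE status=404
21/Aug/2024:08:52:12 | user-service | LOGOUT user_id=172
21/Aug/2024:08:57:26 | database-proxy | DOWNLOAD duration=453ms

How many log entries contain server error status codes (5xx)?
0

To find matching entries:

1. Pattern to match: server error status codes (5xx)
2. Scan each log entry for the pattern
3. Count matches: 0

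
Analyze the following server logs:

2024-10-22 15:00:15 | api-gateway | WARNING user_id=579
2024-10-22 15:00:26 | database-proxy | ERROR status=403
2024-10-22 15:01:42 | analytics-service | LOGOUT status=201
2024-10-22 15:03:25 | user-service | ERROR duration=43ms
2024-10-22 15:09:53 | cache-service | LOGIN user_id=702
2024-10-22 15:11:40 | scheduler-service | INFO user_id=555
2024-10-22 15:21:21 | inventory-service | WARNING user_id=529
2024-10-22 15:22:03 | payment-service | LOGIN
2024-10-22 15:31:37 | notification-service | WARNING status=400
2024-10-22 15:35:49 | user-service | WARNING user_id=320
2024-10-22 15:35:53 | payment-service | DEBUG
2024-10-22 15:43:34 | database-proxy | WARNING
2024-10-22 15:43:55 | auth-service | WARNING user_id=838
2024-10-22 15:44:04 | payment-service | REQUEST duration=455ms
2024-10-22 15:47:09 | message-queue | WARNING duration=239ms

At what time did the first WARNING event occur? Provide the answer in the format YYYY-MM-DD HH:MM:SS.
2024-10-22 15:00:15

To find the first event:

1. Filter for all WARNING events
2. Sort by timestamp
3. Select the first one
4. Timestamp: 2024-10-22 15:00:15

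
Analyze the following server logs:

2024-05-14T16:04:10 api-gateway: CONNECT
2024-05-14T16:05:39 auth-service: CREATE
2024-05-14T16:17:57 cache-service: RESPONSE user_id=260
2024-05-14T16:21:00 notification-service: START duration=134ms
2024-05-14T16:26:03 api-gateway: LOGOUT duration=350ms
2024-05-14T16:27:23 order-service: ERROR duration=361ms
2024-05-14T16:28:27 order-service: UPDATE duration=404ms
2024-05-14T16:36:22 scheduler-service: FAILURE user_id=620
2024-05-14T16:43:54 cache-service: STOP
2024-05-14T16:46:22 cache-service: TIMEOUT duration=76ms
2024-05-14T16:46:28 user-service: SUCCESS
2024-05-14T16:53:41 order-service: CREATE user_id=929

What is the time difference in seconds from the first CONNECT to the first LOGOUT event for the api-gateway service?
1313

To find the time between events:

1. Locate the first CONNECT event for api-gateway: 2024-05-14T16:04:10
2. Locate the first LOGOUT event for api-gateway: 2024-05-14T16:26:03
3. Calculate the difference: 2024-05-14T16:26:03 - 2024-05-14T16:04:10 = 1313 seconds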